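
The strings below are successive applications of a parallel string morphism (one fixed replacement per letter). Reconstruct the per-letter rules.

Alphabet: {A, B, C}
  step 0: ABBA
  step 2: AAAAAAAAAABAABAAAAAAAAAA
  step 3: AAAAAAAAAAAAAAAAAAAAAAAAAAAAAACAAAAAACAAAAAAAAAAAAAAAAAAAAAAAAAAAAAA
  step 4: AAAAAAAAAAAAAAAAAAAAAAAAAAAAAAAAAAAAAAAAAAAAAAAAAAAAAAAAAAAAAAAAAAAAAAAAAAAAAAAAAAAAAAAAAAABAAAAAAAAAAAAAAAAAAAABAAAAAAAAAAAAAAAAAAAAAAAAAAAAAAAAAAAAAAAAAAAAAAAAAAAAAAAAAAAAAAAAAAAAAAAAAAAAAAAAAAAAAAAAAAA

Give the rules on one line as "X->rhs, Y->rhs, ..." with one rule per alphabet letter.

A->AAA, B->C, C->ABA

  step 3 ⇒ step 4: AAAAAAAAAAAAAAAAAAAAAAAAAAAAAACAAAAAACAAAAAAAAAAAAAAAAAAAAAAAAAAAAAA ⇒ AAA·AAA·AAA·AAA·AAA·AAA·AAA·AAA·AAA·AAA·AAA·AAA·AAA·AAA·AAA·AAA·AAA·AAA·AAA·AAA·AAA·AAA·AAA·AAA·AAA·AAA·AAA·AAA·AAA·AAA·ABA·AAA·AAA·AAA·AAA·AAA·AAA·ABA·AAA·AAA·AAA·AAA·AAA·AAA·AAA·AAA·AAA·AAA·AAA·AAA·AAA·AAA·AAA·AAA·AAA·AAA·AAA·AAA·AAA·AAA·AAA·AAA·AAA·AAA·AAA·AAA·AAA·AAA
    A ↦ AAA
    C ↦ ABA
  step 2 ⇒ step 3: AAAAAAAAAABAABAAAAAAAAAA ⇒ AAA·AAA·AAA·AAA·AAA·AAA·AAA·AAA·AAA·AAA·C·AAA·AAA·C·AAA·AAA·AAA·AAA·AAA·AAA·AAA·AAA·AAA·AAA
    B ↦ C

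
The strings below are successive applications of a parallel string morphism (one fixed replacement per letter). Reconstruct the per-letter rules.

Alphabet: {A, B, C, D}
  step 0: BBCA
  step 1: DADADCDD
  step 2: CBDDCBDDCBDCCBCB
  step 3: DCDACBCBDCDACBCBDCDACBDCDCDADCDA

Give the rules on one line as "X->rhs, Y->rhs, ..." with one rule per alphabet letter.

A->DD, B->DA, C->DC, D->CB

  step 2 ⇒ step 3: CBDDCBDDCBDCCBCB ⇒ DC·DA·CB·CB·DC·DA·CB·CB·DC·DA·CB·DC·DC·DA·DC·DA
    B ↦ DA
    C ↦ DC
    D ↦ CB
  step 0 ⇒ step 1: BBCA ⇒ DA·DA·DC·DD
    A ↦ DD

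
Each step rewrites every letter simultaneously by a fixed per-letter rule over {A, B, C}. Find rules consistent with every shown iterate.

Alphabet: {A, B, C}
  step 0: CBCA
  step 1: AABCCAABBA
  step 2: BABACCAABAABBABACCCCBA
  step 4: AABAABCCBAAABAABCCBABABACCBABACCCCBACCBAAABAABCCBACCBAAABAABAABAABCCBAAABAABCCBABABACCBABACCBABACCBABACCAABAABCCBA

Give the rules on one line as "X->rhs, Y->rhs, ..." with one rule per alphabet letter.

A->BA, B->CC, C->AAB

  step 1 ⇒ step 2: AABCCAABBA ⇒ BA·BA·CC·AAB·AAB·BA·BA·CC·CC·BA
    A ↦ BA
    B ↦ CC
    C ↦ AAB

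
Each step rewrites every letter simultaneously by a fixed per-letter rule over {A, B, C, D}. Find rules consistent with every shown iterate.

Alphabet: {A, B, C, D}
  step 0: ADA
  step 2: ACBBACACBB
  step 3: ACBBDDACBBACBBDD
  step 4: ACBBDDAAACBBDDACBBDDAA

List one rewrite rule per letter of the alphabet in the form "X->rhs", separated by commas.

A->AC, B->D, C->BB, D->A

  step 3 ⇒ step 4: ACBBDDACBBACBBDD ⇒ AC·BB·D·D·A·A·AC·BB·D·D·AC·BB·D·D·A·A
    A ↦ AC
    B ↦ D
    C ↦ BB
    D ↦ A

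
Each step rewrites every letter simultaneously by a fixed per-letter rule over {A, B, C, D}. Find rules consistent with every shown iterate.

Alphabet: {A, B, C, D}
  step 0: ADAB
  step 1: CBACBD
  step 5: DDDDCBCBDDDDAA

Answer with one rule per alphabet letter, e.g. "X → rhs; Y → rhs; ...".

A->CB, B->D, C->D, D->A

  step 0 ⇒ step 1: ADAB ⇒ CB·A·CB·D
    A ↦ CB
    B ↦ D
    D ↦ A
    C ↦ D  (constrained at step 1)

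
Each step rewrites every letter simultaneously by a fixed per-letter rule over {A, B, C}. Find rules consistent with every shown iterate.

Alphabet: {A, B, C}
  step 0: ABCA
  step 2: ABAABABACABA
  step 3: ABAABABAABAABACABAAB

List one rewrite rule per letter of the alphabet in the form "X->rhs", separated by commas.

  step 2 ⇒ step 3: ABAABABACABA ⇒ AB·A·AB·AB·A·AB·A·AB·AC·AB·A·AB
    A ↦ AB
    B ↦ A
    C ↦ AC

A->AB, B->A, C->AC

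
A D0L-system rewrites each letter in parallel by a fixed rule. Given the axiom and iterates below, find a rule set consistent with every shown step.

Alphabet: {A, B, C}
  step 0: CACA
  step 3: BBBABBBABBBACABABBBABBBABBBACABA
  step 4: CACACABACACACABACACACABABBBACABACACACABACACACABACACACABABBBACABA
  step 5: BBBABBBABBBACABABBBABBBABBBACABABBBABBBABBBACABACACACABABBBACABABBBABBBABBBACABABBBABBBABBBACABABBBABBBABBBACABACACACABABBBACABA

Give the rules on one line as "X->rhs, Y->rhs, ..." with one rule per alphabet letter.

A->BA, B->CA, C->BB

  step 4 ⇒ step 5: CACACABACACACABACACACABABBBACABACACACABACACACABACACACABABBBACABA ⇒ BB·BA·BB·BA·BB·BA·CA·BA·BB·BA·BB·BA·BB·BA·CA·BA·BB·BA·BB·BA·BB·BA·CA·BA·CA·CA·CA·BA·BB·BA·CA·BA·BB·BA·BB·BA·BB·BA·CA·BA·BB·BA·BB·BA·BB·BA·CA·BA·BB·BA·BB·BA·BB·BA·CA·BA·CA·CA·CA·BA·BB·BA·CA·BA
    A ↦ BA
    B ↦ CA
    C ↦ BB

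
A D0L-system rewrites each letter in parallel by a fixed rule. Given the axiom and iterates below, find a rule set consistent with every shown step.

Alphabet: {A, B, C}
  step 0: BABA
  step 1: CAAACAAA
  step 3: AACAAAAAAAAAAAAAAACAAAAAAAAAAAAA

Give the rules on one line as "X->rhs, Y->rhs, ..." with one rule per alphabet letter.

A->AA, B->CA, C->AB

  step 0 ⇒ step 1: BABA ⇒ CA·AA·CA·AA
    A ↦ AA
    B ↦ CA
    C ↦ AB  (constrained at step 1)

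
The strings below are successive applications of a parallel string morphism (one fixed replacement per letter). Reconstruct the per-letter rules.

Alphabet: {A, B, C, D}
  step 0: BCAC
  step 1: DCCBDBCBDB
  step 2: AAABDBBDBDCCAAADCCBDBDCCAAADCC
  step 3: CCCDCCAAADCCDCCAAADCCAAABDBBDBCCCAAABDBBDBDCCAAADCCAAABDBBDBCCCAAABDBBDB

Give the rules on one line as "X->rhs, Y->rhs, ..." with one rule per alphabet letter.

A->C, B->DCC, C->BDB, D->AAA

  step 2 ⇒ step 3: AAABDBBDBDCCAAADCCBDBDCCAAADCC ⇒ C·C·C·DCC·AAA·DCC·DCC·AAA·DCC·AAA·BDB·BDB·C·C·C·AAA·BDB·BDB·DCC·AAA·DCC·AAA·BDB·BDB·C·C·C·AAA·BDB·BDB
    A ↦ C
    B ↦ DCC
    C ↦ BDB
    D ↦ AAA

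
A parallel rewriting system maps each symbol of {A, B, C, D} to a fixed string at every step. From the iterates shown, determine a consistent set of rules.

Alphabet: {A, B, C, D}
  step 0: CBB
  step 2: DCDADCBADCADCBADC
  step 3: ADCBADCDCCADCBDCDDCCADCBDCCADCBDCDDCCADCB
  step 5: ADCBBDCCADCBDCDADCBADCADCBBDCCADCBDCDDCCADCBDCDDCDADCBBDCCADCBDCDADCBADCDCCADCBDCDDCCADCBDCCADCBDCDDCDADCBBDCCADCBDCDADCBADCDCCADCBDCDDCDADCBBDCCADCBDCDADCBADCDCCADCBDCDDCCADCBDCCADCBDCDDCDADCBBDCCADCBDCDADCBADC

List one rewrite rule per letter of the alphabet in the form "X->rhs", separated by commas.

  step 2 ⇒ step 3: DCDADCBADCADCBADC ⇒ ADC·B·ADC·DCC·ADC·B·DCD·DCC·ADC·B·DCC·ADC·B·DCD·DCC·ADC·B
    A ↦ DCC
    B ↦ DCD
    C ↦ B
    D ↦ ADC

A->DCC, B->DCD, C->B, D->ADC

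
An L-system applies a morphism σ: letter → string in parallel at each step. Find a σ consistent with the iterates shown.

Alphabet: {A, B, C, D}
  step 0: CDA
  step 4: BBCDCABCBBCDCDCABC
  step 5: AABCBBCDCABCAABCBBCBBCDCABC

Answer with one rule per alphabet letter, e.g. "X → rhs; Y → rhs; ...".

  step 4 ⇒ step 5: BBCDCABCBBCDCDCABC ⇒ A·A·BC·B·BC·DC·A·BC·A·A·BC·B·BC·B·BC·DC·A·BC
    A ↦ DC
    B ↦ A
    C ↦ BC
    D ↦ B

A->DC, B->A, C->BC, D->B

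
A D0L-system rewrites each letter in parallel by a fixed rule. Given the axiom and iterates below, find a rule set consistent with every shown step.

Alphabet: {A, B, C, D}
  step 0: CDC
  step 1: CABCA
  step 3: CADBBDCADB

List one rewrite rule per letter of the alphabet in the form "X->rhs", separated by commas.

A->D, B->DA, C->CA, D->B

  step 0 ⇒ step 1: CDC ⇒ CA·B·CA
    C ↦ CA
    D ↦ B
    A ↦ D  (constrained at step 1)
    B ↦ DA  (constrained at step 1)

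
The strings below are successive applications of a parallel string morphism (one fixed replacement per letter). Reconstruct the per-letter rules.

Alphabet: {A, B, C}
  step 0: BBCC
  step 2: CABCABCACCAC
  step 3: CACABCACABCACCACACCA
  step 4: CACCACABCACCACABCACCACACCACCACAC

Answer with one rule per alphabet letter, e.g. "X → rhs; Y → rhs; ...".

  step 3 ⇒ step 4: CACABCACABCACCACACCA ⇒ CA·C·CA·C·AB·CA·C·CA·C·AB·CA·C·CA·CA·C·CA·C·CA·CA·C
    A ↦ C
    B ↦ AB
    C ↦ CA

A->C, B->AB, C->CA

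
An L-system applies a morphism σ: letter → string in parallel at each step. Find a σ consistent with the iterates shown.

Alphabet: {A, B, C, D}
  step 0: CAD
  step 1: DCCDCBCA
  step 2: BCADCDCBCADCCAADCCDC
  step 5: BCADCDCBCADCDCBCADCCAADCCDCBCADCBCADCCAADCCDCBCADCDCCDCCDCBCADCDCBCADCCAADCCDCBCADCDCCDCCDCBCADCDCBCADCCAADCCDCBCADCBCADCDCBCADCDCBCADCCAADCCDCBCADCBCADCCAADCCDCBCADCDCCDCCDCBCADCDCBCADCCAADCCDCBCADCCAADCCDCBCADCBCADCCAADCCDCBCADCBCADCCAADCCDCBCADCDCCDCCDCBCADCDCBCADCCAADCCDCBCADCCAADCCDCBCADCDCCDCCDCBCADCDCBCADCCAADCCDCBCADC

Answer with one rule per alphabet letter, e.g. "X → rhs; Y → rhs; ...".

A->CDC, B->CAA, C->DC, D->BCA

  step 1 ⇒ step 2: DCCDCBCA ⇒ BCA·DC·DC·BCA·DC·CAA·DC·CDC
    A ↦ CDC
    B ↦ CAA
    C ↦ DC
    D ↦ BCA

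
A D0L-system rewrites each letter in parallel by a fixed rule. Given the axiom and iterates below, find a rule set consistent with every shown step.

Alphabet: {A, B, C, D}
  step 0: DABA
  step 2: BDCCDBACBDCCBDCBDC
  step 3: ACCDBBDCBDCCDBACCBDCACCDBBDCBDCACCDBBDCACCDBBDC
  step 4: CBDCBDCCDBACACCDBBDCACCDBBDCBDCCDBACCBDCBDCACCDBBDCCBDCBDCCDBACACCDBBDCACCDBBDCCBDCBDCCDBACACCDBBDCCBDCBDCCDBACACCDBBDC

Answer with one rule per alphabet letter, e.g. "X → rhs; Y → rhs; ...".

  step 3 ⇒ step 4: ACCDBBDCBDCCDBACCBDCACCDBBDCBDCACCDBBDCACCDBBDC ⇒ C·BDC·BDC·CDB·AC·AC·CDB·BDC·AC·CDB·BDC·BDC·CDB·AC·C·BDC·BDC·AC·CDB·BDC·C·BDC·BDC·CDB·AC·AC·CDB·BDC·AC·CDB·BDC·C·BDC·BDC·CDB·AC·AC·CDB·BDC·C·BDC·BDC·CDB·AC·AC·CDB·BDC
    A ↦ C
    B ↦ AC
    C ↦ BDC
    D ↦ CDB

A->C, B->AC, C->BDC, D->CDB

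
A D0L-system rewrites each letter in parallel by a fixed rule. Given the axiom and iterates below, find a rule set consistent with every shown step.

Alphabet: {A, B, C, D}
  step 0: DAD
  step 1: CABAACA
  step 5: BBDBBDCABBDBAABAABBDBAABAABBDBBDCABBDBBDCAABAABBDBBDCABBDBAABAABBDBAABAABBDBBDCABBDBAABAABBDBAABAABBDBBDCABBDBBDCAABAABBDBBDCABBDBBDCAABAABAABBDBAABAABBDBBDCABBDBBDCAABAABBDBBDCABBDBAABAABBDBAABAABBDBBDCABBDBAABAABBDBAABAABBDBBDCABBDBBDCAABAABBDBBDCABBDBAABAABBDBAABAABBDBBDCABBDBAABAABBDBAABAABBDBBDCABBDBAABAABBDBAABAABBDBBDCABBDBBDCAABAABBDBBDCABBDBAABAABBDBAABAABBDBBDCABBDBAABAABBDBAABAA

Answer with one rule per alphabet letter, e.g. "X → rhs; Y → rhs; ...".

  step 0 ⇒ step 1: DAD ⇒ CA·BAA·CA
    A ↦ BAA
    D ↦ CA
    B ↦ BBD  (constrained at step 1)
    C ↦ A  (constrained at step 1)

A->BAA, B->BBD, C->A, D->CA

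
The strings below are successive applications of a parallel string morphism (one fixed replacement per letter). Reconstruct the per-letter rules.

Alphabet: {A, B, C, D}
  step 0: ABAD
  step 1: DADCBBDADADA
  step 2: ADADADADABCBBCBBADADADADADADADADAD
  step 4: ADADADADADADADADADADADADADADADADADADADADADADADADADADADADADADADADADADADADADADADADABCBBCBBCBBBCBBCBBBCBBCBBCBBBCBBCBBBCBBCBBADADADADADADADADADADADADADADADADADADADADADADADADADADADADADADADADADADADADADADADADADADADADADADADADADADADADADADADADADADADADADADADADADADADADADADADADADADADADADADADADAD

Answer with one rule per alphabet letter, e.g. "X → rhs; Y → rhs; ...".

A->DAD, B->CBB, C->B, D->ADA

  step 1 ⇒ step 2: DADCBBDADADA ⇒ ADA·DAD·ADA·B·CBB·CBB·ADA·DAD·ADA·DAD·ADA·DAD
    A ↦ DAD
    B ↦ CBB
    C ↦ B
    D ↦ ADA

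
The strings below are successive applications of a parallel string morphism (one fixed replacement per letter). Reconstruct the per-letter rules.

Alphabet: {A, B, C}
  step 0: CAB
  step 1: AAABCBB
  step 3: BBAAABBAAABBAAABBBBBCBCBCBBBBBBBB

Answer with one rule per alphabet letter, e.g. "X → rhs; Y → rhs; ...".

  step 0 ⇒ step 1: CAB ⇒ AAA·BC·BB
    A ↦ BC
    B ↦ BB
    C ↦ AAA

A->BC, B->BB, C->AAA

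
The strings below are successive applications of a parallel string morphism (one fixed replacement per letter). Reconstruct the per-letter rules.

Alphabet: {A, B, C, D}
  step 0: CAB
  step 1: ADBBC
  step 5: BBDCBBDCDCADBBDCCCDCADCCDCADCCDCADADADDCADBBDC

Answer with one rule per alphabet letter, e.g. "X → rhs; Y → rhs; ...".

  step 0 ⇒ step 1: CAB ⇒ AD·BB·C
    A ↦ BB
    B ↦ C
    C ↦ AD
    D ↦ DC  (constrained at step 1)

A->BB, B->C, C->AD, D->DC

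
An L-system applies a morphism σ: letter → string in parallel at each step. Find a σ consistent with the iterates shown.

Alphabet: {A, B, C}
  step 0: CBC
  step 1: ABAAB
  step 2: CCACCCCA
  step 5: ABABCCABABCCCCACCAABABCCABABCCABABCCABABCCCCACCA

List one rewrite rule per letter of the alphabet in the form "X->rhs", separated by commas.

  step 1 ⇒ step 2: ABAAB ⇒ CC·A·CC·CC·A
    A ↦ CC
    B ↦ A
  step 0 ⇒ step 1: CBC ⇒ AB·A·AB
    C ↦ AB

A->CC, B->A, C->AB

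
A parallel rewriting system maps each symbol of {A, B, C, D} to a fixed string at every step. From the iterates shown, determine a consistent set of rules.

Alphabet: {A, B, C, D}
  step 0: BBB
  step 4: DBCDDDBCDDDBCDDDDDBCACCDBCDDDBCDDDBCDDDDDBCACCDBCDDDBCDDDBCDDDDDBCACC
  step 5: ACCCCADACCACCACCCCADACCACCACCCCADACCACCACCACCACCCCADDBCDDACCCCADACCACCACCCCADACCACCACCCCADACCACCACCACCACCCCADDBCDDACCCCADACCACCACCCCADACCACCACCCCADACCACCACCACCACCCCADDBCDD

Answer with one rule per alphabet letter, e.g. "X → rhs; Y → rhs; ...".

A->DBC, B->CCA, C->D, D->ACC

  step 4 ⇒ step 5: DBCDDDBCDDDBCDDDDDBCACCDBCDDDBCDDDBCDDDDDBCACCDBCDDDBCDDDBCDDDDDBCACC ⇒ ACC·CCA·D·ACC·ACC·ACC·CCA·D·ACC·ACC·ACC·CCA·D·ACC·ACC·ACC·ACC·ACC·CCA·D·DBC·D·D·ACC·CCA·D·ACC·ACC·ACC·CCA·D·ACC·ACC·ACC·CCA·D·ACC·ACC·ACC·ACC·ACC·CCA·D·DBC·D·D·ACC·CCA·D·ACC·ACC·ACC·CCA·D·ACC·ACC·ACC·CCA·D·ACC·ACC·ACC·ACC·ACC·CCA·D·DBC·D·D
    A ↦ DBC
    B ↦ CCA
    C ↦ D
    D ↦ ACC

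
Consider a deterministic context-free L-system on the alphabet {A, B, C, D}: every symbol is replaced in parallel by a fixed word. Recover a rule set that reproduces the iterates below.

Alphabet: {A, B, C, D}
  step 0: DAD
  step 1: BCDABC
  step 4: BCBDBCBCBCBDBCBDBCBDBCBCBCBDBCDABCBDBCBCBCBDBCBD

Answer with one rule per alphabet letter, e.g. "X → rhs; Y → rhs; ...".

  step 0 ⇒ step 1: DAD ⇒ BC·DA·BC
    A ↦ DA
    D ↦ BC
    B ↦ BC  (constrained at step 1)
    C ↦ BD  (constrained at step 1)

A->DA, B->BC, C->BD, D->BC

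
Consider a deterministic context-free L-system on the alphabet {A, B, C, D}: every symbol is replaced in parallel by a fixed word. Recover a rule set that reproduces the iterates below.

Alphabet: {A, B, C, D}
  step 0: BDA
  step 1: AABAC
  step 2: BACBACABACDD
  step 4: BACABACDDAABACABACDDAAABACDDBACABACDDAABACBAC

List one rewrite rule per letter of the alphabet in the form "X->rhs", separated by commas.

A->BAC, B->A, C->DD, D->A

  step 1 ⇒ step 2: AABAC ⇒ BAC·BAC·A·BAC·DD
    A ↦ BAC
    B ↦ A
    C ↦ DD
  step 0 ⇒ step 1: BDA ⇒ A·A·BAC
    D ↦ A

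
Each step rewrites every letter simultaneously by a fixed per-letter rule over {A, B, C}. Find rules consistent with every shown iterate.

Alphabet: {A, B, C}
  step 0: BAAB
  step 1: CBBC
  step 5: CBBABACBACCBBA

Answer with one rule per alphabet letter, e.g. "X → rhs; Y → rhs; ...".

  step 0 ⇒ step 1: BAAB ⇒ C·B·B·C
    A ↦ B
    B ↦ C
    C ↦ BA  (constrained at step 1)

A->B, B->C, C->BA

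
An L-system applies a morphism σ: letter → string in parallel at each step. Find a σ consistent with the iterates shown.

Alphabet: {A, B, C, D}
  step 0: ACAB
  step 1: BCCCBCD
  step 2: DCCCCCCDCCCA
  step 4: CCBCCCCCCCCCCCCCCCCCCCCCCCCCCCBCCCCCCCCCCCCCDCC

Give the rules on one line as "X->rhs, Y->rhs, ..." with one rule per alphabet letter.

  step 1 ⇒ step 2: BCCCBCD ⇒ D·CC·CC·CC·D·CC·CA
    B ↦ D
    C ↦ CC
    D ↦ CA
  step 0 ⇒ step 1: ACAB ⇒ BC·CC·BC·D
    A ↦ BC

A->BC, B->D, C->CC, D->CA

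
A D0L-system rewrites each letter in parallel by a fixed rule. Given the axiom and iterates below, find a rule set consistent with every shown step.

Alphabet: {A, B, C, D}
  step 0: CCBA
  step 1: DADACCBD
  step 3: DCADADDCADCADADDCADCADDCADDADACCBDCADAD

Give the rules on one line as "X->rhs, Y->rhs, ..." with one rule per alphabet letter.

A->D, B->CCB, C->DA, D->DCA

  step 0 ⇒ step 1: CCBA ⇒ DA·DA·CCB·D
    A ↦ D
    B ↦ CCB
    C ↦ DA
    D ↦ DCA  (constrained at step 1)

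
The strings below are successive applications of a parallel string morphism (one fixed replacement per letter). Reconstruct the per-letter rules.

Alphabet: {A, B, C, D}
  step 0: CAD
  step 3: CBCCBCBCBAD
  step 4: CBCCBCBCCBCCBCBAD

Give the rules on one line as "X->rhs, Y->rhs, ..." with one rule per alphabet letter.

  step 3 ⇒ step 4: CBCCBCBCBAD ⇒ CB·C·CB·CB·C·CB·C·CB·C·B·AD
    A ↦ B
    B ↦ C
    C ↦ CB
    D ↦ AD

A->B, B->C, C->CB, D->AD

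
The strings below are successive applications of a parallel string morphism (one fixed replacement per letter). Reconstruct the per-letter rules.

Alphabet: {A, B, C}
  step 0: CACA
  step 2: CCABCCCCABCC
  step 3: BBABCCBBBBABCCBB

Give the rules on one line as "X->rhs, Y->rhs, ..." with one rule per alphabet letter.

  step 2 ⇒ step 3: CCABCCCCABCC ⇒ B·B·AB·CC·B·B·B·B·AB·CC·B·B
    A ↦ AB
    B ↦ CC
    C ↦ B

A->AB, B->CC, C->B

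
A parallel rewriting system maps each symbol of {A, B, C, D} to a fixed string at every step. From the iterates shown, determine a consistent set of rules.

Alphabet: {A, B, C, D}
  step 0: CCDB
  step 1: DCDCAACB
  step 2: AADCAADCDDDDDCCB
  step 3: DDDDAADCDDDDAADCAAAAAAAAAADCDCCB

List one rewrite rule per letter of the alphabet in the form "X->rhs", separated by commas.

  step 2 ⇒ step 3: AADCAADCDDDDDCCB ⇒ DD·DD·AA·DC·DD·DD·AA·DC·AA·AA·AA·AA·AA·DC·DC·CB
    A ↦ DD
    B ↦ CB
    C ↦ DC
    D ↦ AA

A->DD, B->CB, C->DC, D->AA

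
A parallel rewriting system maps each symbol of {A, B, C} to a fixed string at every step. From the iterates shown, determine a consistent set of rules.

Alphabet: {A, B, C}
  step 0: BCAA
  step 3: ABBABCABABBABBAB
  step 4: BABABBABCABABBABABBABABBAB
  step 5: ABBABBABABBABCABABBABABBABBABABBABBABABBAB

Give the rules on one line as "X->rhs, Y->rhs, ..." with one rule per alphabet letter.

  step 4 ⇒ step 5: BABABBABCABABBABABBABABBAB ⇒ AB·B·AB·B·AB·AB·B·AB·CA·B·AB·B·AB·AB·B·AB·B·AB·AB·B·AB·B·AB·AB·B·AB
    A ↦ B
    B ↦ AB
    C ↦ CA

A->B, B->AB, C->CA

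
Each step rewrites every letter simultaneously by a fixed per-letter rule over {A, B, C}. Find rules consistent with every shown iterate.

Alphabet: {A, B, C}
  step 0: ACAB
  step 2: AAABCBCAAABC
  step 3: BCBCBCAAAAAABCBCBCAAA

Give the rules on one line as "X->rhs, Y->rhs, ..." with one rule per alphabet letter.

  step 2 ⇒ step 3: AAABCBCAAABC ⇒ BC·BC·BC·A·AA·A·AA·BC·BC·BC·A·AA
    A ↦ BC
    B ↦ A
    C ↦ AA

A->BC, B->A, C->AA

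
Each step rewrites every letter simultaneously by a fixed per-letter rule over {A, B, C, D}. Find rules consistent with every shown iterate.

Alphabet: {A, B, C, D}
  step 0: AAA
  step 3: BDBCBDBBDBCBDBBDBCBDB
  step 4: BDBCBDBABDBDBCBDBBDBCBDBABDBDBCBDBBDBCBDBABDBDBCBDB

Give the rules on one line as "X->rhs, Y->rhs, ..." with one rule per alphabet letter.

A->B, B->BDB, C->ABD, D->C

  step 3 ⇒ step 4: BDBCBDBBDBCBDBBDBCBDB ⇒ BDB·C·BDB·ABD·BDB·C·BDB·BDB·C·BDB·ABD·BDB·C·BDB·BDB·C·BDB·ABD·BDB·C·BDB
    B ↦ BDB
    C ↦ ABD
    D ↦ C
    A ↦ B  (constrained at step 0)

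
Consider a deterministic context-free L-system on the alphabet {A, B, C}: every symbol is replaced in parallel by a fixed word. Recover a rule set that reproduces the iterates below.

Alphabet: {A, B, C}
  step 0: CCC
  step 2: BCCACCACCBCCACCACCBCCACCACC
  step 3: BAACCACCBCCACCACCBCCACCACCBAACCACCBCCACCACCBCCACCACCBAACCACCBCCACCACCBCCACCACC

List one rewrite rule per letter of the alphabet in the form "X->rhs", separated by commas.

A->BCC, B->BA, C->ACC

  step 2 ⇒ step 3: BCCACCACCBCCACCACCBCCACCACC ⇒ BA·ACC·ACC·BCC·ACC·ACC·BCC·ACC·ACC·BA·ACC·ACC·BCC·ACC·ACC·BCC·ACC·ACC·BA·ACC·ACC·BCC·ACC·ACC·BCC·ACC·ACC
    A ↦ BCC
    B ↦ BA
    C ↦ ACC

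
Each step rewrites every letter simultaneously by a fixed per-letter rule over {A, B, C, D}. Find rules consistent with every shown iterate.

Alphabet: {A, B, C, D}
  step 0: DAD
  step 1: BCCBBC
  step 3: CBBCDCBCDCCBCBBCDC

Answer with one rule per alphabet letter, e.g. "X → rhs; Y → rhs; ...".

  step 0 ⇒ step 1: DAD ⇒ BC·CB·BC
    A ↦ CB
    D ↦ BC
    B ↦ A  (constrained at step 1)
    C ↦ DC  (constrained at step 1)

A->CB, B->A, C->DC, D->BC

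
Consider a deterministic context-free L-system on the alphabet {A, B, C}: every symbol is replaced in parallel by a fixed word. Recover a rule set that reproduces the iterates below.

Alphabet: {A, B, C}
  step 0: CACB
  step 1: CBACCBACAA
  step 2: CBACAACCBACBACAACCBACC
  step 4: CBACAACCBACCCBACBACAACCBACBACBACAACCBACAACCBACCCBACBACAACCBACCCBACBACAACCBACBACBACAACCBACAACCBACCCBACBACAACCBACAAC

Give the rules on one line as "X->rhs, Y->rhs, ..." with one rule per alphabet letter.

A->C, B->CAA, C->CBA

  step 1 ⇒ step 2: CBACCBACAA ⇒ CBA·CAA·C·CBA·CBA·CAA·C·CBA·C·C
    A ↦ C
    B ↦ CAA
    C ↦ CBA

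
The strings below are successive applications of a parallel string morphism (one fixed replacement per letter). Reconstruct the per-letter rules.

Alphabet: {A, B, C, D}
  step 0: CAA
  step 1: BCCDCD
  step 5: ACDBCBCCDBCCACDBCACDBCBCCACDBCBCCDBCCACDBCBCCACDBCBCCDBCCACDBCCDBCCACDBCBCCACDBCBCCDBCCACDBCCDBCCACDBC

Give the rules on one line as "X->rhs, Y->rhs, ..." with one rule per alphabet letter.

  step 0 ⇒ step 1: CAA ⇒ BC·CD·CD
    A ↦ CD
    C ↦ BC
    B ↦ ACD  (constrained at step 1)
    D ↦ C  (constrained at step 1)

A->CD, B->ACD, C->BC, D->C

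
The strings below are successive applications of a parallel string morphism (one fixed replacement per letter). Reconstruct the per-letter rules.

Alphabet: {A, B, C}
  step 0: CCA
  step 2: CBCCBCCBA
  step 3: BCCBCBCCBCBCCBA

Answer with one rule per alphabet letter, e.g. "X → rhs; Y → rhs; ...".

  step 2 ⇒ step 3: CBCCBCCBA ⇒ BC·C·BC·BC·C·BC·BC·C·BA
    A ↦ BA
    B ↦ C
    C ↦ BC

A->BA, B->C, C->BC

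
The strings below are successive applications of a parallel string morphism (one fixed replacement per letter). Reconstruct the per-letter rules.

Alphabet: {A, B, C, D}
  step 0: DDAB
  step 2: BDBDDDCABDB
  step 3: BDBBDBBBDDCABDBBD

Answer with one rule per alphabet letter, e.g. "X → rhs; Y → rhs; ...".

A->CA, B->BD, C->DD, D->B

  step 2 ⇒ step 3: BDBDDDCABDB ⇒ BD·B·BD·B·B·B·DD·CA·BD·B·BD
    A ↦ CA
    B ↦ BD
    C ↦ DD
    D ↦ B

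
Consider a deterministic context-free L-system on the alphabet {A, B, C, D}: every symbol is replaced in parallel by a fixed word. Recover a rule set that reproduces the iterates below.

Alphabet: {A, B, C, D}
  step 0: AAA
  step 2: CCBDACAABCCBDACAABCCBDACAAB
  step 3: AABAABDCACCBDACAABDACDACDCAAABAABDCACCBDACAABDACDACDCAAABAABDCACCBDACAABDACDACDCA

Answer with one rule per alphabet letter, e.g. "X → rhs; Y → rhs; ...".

  step 2 ⇒ step 3: CCBDACAABCCBDACAABCCBDACAAB ⇒ AAB·AAB·DCA·CCB·DAC·AAB·DAC·DAC·DCA·AAB·AAB·DCA·CCB·DAC·AAB·DAC·DAC·DCA·AAB·AAB·DCA·CCB·DAC·AAB·DAC·DAC·DCA
    A ↦ DAC
    B ↦ DCA
    C ↦ AAB
    D ↦ CCB

A->DAC, B->DCA, C->AAB, D->CCB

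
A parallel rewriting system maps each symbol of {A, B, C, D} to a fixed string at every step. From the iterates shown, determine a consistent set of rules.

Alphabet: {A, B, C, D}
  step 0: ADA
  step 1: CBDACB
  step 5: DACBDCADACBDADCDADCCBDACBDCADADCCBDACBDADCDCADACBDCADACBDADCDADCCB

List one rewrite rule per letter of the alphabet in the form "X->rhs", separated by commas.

A->CB, B->A, C->DC, D->DA

  step 0 ⇒ step 1: ADA ⇒ CB·DA·CB
    A ↦ CB
    D ↦ DA
    B ↦ A  (constrained at step 1)
    C ↦ DC  (constrained at step 1)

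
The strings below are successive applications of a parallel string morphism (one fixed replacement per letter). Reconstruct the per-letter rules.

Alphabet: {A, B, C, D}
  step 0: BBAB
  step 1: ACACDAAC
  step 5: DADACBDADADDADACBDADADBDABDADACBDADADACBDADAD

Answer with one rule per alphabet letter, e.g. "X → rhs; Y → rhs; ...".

A->DA, B->AC, C->D, D->B

  step 0 ⇒ step 1: BBAB ⇒ AC·AC·DA·AC
    A ↦ DA
    B ↦ AC
    C ↦ D  (constrained at step 1)
    D ↦ B  (constrained at step 1)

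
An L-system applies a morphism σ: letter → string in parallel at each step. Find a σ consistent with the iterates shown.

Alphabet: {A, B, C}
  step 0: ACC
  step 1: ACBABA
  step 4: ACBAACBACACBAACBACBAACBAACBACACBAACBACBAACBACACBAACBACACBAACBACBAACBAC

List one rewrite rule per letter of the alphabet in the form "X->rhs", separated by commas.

  step 0 ⇒ step 1: ACC ⇒ AC·BA·BA
    A ↦ AC
    C ↦ BA
    B ↦ ACB  (constrained at step 1)

A->AC, B->ACB, C->BA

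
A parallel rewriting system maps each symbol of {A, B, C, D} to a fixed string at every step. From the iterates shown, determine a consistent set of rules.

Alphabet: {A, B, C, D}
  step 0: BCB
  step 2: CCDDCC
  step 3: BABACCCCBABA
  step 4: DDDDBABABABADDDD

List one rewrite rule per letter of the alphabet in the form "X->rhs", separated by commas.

  step 3 ⇒ step 4: BABACCCCBABA ⇒ D·D·D·D·BA·BA·BA·BA·D·D·D·D
    A ↦ D
    B ↦ D
    C ↦ BA
  step 2 ⇒ step 3: CCDDCC ⇒ BA·BA·CC·CC·BA·BA
    D ↦ CC

A->D, B->D, C->BA, D->CC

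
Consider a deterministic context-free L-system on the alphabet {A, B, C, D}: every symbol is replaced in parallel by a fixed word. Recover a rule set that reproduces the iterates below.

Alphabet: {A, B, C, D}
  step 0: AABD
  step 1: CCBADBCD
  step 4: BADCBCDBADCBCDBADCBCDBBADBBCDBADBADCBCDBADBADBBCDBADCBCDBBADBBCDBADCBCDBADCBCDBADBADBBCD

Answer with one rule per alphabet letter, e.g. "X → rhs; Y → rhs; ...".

  step 0 ⇒ step 1: AABD ⇒ C·C·BAD·BCD
    A ↦ C
    B ↦ BAD
    D ↦ BCD
    C ↦ B  (constrained at step 1)

A->C, B->BAD, C->B, D->BCD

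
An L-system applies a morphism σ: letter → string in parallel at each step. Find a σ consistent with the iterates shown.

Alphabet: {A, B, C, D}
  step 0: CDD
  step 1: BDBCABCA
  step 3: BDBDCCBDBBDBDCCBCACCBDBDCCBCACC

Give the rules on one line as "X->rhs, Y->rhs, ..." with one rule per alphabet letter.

  step 0 ⇒ step 1: CDD ⇒ BD·BCA·BCA
    C ↦ BD
    D ↦ BCA
    A ↦ B  (constrained at step 1)
    B ↦ CC  (constrained at step 1)

A->B, B->CC, C->BD, D->BCA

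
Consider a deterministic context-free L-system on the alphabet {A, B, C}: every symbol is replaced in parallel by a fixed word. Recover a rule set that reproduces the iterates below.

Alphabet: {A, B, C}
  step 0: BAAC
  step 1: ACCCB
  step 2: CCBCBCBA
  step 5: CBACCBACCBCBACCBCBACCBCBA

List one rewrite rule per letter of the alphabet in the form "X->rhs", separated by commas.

A->C, B->A, C->CB

  step 1 ⇒ step 2: ACCCB ⇒ C·CB·CB·CB·A
    A ↦ C
    B ↦ A
    C ↦ CB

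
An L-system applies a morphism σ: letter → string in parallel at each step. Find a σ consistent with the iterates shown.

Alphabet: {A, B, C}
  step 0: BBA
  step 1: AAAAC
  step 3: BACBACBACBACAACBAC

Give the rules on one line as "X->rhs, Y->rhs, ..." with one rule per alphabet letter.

A->C, B->AA, C->BAC

  step 0 ⇒ step 1: BBA ⇒ AA·AA·C
    A ↦ C
    B ↦ AA
    C ↦ BAC  (constrained at step 1)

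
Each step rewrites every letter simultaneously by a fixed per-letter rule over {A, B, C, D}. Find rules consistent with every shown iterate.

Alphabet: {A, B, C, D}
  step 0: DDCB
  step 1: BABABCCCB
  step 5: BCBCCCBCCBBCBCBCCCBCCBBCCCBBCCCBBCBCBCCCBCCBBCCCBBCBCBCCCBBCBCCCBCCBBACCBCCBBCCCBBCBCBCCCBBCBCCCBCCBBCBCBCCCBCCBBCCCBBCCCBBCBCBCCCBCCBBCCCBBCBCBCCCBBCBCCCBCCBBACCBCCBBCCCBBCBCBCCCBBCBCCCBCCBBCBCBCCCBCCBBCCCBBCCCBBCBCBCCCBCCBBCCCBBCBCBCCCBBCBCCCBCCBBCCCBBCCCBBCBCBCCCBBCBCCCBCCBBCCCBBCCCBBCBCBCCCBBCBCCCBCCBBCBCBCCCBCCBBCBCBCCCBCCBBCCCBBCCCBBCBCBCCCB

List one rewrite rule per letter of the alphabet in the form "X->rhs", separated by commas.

  step 0 ⇒ step 1: DDCB ⇒ BA·BA·BC·CCB
    B ↦ CCB
    C ↦ BC
    D ↦ BA
    A ↦ BDB  (constrained at step 1)

A->BDB, B->CCB, C->BC, D->BA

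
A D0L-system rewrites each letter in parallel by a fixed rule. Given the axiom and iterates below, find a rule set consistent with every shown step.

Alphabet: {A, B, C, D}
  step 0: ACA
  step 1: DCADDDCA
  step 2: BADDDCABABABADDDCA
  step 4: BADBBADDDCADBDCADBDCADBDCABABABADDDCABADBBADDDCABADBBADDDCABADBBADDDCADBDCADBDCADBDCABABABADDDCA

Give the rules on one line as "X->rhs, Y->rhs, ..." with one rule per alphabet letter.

A->DCA, B->DB, C->DD, D->BA

  step 1 ⇒ step 2: DCADDDCA ⇒ BA·DD·DCA·BA·BA·BA·DD·DCA
    A ↦ DCA
    C ↦ DD
    D ↦ BA
    B ↦ DB  (constrained at step 2)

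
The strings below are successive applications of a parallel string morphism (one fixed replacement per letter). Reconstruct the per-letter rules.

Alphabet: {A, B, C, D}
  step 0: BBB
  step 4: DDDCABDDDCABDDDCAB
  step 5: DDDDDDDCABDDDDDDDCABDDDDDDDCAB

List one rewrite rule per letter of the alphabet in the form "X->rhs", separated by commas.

A->C, B->AB, C->D, D->DD

  step 4 ⇒ step 5: DDDCABDDDCABDDDCAB ⇒ DD·DD·DD·D·C·AB·DD·DD·DD·D·C·AB·DD·DD·DD·D·C·AB
    A ↦ C
    B ↦ AB
    C ↦ D
    D ↦ DD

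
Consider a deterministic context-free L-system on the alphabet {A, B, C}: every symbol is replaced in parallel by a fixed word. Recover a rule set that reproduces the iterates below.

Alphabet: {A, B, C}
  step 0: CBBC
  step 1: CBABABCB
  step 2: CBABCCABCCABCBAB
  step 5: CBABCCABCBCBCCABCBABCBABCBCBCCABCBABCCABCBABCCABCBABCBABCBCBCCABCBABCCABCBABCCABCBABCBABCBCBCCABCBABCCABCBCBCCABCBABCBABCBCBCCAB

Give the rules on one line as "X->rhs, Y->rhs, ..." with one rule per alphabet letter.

A->CC, B->AB, C->CB

  step 1 ⇒ step 2: CBABABCB ⇒ CB·AB·CC·AB·CC·AB·CB·AB
    A ↦ CC
    B ↦ AB
    C ↦ CB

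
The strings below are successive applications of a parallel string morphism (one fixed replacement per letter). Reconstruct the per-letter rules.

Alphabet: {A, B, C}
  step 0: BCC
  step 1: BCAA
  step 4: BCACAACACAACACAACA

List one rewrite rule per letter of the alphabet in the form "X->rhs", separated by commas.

  step 0 ⇒ step 1: BCC ⇒ BC·A·A
    B ↦ BC
    C ↦ A
    A ↦ CA  (constrained at step 1)

A->CA, B->BC, C->A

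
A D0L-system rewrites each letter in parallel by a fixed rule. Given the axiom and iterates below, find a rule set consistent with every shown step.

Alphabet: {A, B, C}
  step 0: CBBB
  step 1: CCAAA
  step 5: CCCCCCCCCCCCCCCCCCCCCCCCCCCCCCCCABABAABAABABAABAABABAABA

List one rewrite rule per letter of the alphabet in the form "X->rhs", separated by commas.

  step 0 ⇒ step 1: CBBB ⇒ CC·A·A·A
    B ↦ A
    C ↦ CC
    A ↦ BA  (constrained at step 1)

A->BA, B->A, C->CC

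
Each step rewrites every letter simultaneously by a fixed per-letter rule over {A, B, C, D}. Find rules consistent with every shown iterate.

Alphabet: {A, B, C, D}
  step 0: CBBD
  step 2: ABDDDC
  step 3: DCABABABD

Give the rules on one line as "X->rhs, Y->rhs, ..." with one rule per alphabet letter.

  step 2 ⇒ step 3: ABDDDC ⇒ D·C·AB·AB·AB·D
    A ↦ D
    B ↦ C
    C ↦ D
    D ↦ AB

A->D, B->C, C->D, D->AB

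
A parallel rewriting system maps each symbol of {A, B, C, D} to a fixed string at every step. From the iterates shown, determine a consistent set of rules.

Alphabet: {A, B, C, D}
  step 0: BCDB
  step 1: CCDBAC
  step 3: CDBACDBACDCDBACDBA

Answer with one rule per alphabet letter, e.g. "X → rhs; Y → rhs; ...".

  step 0 ⇒ step 1: BCDB ⇒ C·CD·BA·C
    B ↦ C
    C ↦ CD
    D ↦ BA
    A ↦ D  (constrained at step 1)

A->D, B->C, C->CD, D->BA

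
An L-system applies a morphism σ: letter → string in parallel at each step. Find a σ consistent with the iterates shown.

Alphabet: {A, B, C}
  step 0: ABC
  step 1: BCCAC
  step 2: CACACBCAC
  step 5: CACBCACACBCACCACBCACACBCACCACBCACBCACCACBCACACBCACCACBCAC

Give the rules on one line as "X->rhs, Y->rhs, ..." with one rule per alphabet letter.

A->BC, B->C, C->AC

  step 1 ⇒ step 2: BCCAC ⇒ C·AC·AC·BC·AC
    A ↦ BC
    B ↦ C
    C ↦ AC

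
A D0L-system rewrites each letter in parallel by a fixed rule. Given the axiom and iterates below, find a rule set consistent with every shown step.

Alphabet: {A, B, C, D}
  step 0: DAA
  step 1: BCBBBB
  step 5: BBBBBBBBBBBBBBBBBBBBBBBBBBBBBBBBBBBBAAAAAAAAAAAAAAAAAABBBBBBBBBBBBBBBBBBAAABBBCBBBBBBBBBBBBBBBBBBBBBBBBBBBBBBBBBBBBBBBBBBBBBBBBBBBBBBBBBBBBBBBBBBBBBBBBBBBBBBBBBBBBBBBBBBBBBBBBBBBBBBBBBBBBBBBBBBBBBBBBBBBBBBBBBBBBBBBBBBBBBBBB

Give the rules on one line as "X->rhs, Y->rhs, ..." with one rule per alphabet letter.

  step 0 ⇒ step 1: DAA ⇒ BC·BB·BB
    A ↦ BB
    D ↦ BC
    B ↦ AAA  (constrained at step 1)
    C ↦ BAD  (constrained at step 1)

A->BB, B->AAA, C->BAD, D->BC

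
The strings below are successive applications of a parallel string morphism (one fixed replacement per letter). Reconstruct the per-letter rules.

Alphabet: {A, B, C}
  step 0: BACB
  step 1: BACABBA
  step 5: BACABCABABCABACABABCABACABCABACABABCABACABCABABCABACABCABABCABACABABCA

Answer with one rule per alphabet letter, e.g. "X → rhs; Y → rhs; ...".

A->CA, B->BA, C->B

  step 0 ⇒ step 1: BACB ⇒ BA·CA·B·BA
    A ↦ CA
    B ↦ BA
    C ↦ B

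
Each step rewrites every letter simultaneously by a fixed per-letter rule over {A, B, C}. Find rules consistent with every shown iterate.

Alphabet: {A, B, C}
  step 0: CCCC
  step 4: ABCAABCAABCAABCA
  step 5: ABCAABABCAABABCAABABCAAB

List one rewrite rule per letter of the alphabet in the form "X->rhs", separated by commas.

  step 4 ⇒ step 5: ABCAABCAABCAABCA ⇒ AB·C·A·AB·AB·C·A·AB·AB·C·A·AB·AB·C·A·AB
    A ↦ AB
    B ↦ C
    C ↦ A

A->AB, B->C, C->A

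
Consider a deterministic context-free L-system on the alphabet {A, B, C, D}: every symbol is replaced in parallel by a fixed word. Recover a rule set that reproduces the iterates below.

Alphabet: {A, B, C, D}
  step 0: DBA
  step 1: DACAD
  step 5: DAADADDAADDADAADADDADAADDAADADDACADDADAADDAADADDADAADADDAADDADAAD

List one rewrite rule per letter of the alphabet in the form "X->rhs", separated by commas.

  step 0 ⇒ step 1: DBA ⇒ DA·C·AD
    A ↦ AD
    B ↦ C
    D ↦ DA
    C ↦ B  (constrained at step 1)

A->AD, B->C, C->B, D->DA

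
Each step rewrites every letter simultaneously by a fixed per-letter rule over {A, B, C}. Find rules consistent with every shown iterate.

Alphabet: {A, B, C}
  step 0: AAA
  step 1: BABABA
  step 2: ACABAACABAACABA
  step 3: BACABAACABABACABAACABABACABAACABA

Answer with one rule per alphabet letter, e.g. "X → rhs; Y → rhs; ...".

  step 2 ⇒ step 3: ACABAACABAACABA ⇒ BA·CA·BA·ACA·BA·BA·CA·BA·ACA·BA·BA·CA·BA·ACA·BA
    A ↦ BA
    B ↦ ACA
    C ↦ CA

A->BA, B->ACA, C->CA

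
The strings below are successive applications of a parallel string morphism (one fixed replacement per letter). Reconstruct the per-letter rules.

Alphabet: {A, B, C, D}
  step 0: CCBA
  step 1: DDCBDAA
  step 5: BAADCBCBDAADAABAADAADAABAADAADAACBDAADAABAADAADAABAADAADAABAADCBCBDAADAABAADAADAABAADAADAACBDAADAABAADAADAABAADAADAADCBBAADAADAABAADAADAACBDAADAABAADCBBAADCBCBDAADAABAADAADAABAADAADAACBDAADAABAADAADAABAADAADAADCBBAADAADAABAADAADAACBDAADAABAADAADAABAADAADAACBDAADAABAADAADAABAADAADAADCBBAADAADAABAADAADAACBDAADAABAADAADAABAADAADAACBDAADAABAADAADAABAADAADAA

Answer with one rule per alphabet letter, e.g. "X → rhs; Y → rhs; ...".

  step 0 ⇒ step 1: CCBA ⇒ D·D·CB·DAA
    A ↦ DAA
    B ↦ CB
    C ↦ D
    D ↦ BAA  (constrained at step 1)

A->DAA, B->CB, C->D, D->BAA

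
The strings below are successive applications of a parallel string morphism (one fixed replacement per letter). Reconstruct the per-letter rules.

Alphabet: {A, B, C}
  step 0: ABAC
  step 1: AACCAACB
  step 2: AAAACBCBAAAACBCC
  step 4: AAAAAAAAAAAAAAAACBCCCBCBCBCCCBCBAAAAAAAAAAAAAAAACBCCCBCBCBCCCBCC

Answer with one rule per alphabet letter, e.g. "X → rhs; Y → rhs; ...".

A->AA, B->CC, C->CB

  step 1 ⇒ step 2: AACCAACB ⇒ AA·AA·CB·CB·AA·AA·CB·CC
    A ↦ AA
    B ↦ CC
    C ↦ CB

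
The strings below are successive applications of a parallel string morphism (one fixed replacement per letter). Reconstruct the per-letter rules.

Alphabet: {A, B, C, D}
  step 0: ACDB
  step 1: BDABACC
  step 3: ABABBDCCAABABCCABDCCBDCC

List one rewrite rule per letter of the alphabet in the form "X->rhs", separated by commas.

A->BD, B->CC, C->AB, D->A

  step 0 ⇒ step 1: ACDB ⇒ BD·AB·A·CC
    A ↦ BD
    B ↦ CC
    C ↦ AB
    D ↦ A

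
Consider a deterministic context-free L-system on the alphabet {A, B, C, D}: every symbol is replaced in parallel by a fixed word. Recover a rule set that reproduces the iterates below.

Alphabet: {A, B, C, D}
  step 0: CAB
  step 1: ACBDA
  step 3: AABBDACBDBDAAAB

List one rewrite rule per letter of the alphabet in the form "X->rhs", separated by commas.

  step 0 ⇒ step 1: CAB ⇒ AC·BD·A
    A ↦ BD
    B ↦ A
    C ↦ AC
    D ↦ AB  (constrained at step 1)

A->BD, B->A, C->AC, D->AB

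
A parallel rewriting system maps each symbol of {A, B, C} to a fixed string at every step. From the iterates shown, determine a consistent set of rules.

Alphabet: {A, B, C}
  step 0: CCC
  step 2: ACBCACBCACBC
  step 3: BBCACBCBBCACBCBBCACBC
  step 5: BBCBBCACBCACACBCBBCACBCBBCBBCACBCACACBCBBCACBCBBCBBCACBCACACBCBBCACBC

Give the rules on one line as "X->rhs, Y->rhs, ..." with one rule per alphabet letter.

A->B, B->AC, C->BC

  step 2 ⇒ step 3: ACBCACBCACBC ⇒ B·BC·AC·BC·B·BC·AC·BC·B·BC·AC·BC
    A ↦ B
    B ↦ AC
    C ↦ BC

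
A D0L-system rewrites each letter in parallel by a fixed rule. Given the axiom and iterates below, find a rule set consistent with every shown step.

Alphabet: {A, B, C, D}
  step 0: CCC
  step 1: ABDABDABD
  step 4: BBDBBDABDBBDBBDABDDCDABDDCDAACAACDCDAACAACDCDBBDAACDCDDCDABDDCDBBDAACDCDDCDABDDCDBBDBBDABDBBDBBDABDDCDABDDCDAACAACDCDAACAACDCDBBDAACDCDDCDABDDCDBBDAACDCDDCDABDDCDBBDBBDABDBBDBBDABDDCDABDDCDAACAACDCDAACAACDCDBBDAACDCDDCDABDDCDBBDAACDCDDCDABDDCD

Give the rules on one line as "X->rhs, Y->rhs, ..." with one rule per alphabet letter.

A->BBD, B->AAC, C->ABD, D->DCD

  step 0 ⇒ step 1: CCC ⇒ ABD·ABD·ABD
    C ↦ ABD
    A ↦ BBD  (constrained at step 1)
    B ↦ AAC  (constrained at step 1)
    D ↦ DCD  (constrained at step 1)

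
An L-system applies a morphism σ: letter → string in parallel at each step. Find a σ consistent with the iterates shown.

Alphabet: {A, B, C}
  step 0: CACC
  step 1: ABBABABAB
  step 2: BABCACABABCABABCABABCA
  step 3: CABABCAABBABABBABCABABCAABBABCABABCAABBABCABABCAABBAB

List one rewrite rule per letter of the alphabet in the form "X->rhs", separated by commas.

  step 2 ⇒ step 3: BABCACABABCABABCABABCA ⇒ CA·BAB·CA·AB·BAB·AB·BAB·CA·BAB·CA·AB·BAB·CA·BAB·CA·AB·BAB·CA·BAB·CA·AB·BAB
    A ↦ BAB
    B ↦ CA
    C ↦ AB

A->BAB, B->CA, C->AB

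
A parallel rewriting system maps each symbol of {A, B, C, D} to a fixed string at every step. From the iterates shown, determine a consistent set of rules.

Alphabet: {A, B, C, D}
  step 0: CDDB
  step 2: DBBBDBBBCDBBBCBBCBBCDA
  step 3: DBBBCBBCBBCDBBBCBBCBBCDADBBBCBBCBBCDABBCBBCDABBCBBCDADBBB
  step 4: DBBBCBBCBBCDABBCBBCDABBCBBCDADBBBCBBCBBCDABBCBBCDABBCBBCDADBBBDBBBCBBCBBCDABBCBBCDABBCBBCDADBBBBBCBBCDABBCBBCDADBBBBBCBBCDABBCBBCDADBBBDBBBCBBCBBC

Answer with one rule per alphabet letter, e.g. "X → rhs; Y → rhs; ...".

A->BB, B->BBC, C->DA, D->DB

  step 3 ⇒ step 4: DBBBCBBCBBCDBBBCBBCBBCDADBBBCBBCBBCDABBCBBCDABBCBBCDADBBB ⇒ DB·BBC·BBC·BBC·DA·BBC·BBC·DA·BBC·BBC·DA·DB·BBC·BBC·BBC·DA·BBC·BBC·DA·BBC·BBC·DA·DB·BB·DB·BBC·BBC·BBC·DA·BBC·BBC·DA·BBC·BBC·DA·DB·BB·BBC·BBC·DA·BBC·BBC·DA·DB·BB·BBC·BBC·DA·BBC·BBC·DA·DB·BB·DB·BBC·BBC·BBC
    A ↦ BB
    B ↦ BBC
    C ↦ DA
    D ↦ DB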